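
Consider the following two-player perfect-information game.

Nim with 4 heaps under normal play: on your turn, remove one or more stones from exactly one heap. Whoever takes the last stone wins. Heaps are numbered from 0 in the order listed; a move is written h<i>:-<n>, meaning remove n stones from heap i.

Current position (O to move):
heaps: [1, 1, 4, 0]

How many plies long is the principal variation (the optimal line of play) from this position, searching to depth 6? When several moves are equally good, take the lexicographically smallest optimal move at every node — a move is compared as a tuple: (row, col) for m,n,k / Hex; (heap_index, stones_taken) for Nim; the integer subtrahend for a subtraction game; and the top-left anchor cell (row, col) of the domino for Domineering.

PV length from [(1,1,4,0)]: 3 plies

p1 O@[(1,1,4,0)]: h0:-1[(0,1,4,0)]-1 h1:-1[(1,0,4,0)]-1 h2:-1[(1,1,3,0)]-1 h2:-2[(1,1,2,0)]-1 h2:-3[(1,1,1,0)]-1 h2:-4[(1,1,0,0)]+1*
p2 X@[(1,1,0,0)]: h0:-1[(0,1,0,0)]-1* h1:-1[(1,0,0,0)]-1
p3 O@[(0,1,0,0)]: h1:-1[(0,0,0,0)]+1*
p4 X@[(0,0,0,0)] terminal -1; root [(1,1,4,0)] d6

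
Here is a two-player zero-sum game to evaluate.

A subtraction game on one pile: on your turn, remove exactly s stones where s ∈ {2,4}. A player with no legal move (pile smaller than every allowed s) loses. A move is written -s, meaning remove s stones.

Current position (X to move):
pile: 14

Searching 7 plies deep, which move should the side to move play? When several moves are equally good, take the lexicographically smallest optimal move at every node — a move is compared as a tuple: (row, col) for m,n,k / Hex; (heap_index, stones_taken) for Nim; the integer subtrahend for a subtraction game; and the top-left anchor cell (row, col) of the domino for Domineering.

X's best at [14]: -2

ply 1, X at 14 | -2=+1→12*; -4=-1→10
ply 2, O at 12 | -2=-1→10*; -4=-1→8
ply 3, X at 10 | -2=-1→8; -4=+1→6*
ply 4, O at 6 | -2=-1→4*; -4=-1→2
ply 5, X at 4 | -2=-1→2; -4=+1→0*
ply 6: 0 is terminal -1 (O); from 14 depth 7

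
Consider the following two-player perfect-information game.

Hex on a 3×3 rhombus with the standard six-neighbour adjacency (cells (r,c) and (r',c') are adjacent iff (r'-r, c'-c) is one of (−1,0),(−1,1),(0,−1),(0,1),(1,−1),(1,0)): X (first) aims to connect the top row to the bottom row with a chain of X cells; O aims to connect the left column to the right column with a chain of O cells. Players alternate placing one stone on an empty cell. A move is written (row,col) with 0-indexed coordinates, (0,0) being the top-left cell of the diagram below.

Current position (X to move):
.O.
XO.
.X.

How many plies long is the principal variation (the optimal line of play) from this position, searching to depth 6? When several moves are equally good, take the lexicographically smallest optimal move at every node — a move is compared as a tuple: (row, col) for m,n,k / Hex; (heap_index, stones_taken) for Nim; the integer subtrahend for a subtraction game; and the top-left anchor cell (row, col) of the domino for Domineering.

PV length from [.O./XO./.X.]: 4 plies

[.O./XO./.X.] X move#1: (0,0):-1/XO./XO./.X.*, (0,2):-1/.OX/XO./.X., (1,2):-1/.O./XOX/.X., (2,0):-1/.O./XO./XX., (2,2):-1/.O./XO./.XX
[XO./XO./.X.] O move#2: (0,2):-1/XOO/XO./.X., (1,2):-1/XO./XOO/.X., (2,0):+1/XO./XO./OX.*, (2,2):-1/XO./XO./.XO
[XO./XO./OX.] X move#3: (0,2):-1/XOX/XO./OX.*, (1,2):-1/XO./XOX/OX., (2,2):-1/XO./XO./OXX
[XOX/XO./OX.] O move#4: (1,2):+1/XOX/XOO/OX.*, (2,2):-1/XOX/XO./OXO
[XOX/XOO/OX.] end (terminal -1, X#5); searched .O./XO./.X. to 6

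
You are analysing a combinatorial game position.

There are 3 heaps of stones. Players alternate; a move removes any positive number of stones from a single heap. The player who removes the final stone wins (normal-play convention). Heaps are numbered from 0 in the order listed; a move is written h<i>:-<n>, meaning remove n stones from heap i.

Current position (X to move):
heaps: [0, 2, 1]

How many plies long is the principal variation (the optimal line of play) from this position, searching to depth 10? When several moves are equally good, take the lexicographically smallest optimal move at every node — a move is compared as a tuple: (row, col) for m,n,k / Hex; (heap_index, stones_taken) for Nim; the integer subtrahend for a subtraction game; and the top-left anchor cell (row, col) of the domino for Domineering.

[(0,2,1)] X move#1: h1:-1:+1/(0,1,1)*, h1:-2:-1/(0,0,1), h2:-1:-1/(0,2,0)
[(0,1,1)] O move#2: h1:-1:-1/(0,0,1)*, h2:-1:-1/(0,1,0)
[(0,0,1)] X move#3: h2:-1:+1/(0,0,0)*
[(0,0,0)] end (terminal -1, O#4); searched (0,2,1) to 10

PV length from [(0,2,1)]: 3 plies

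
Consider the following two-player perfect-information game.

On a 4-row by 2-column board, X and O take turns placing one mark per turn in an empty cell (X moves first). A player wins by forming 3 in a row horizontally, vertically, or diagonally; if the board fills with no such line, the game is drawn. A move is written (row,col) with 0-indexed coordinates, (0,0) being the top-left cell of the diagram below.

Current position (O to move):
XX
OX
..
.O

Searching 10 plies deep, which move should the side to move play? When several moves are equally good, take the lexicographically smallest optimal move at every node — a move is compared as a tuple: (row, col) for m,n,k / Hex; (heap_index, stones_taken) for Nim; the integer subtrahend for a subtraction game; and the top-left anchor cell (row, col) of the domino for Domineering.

O's best at [XX/OX/../.O]: (2,1)

ply 1, O at XX/OX/../.O | (2,0)=-1→XX/OX/O./.O; (2,1)=+0→XX/OX/.O/.O*; (3,0)=-1→XX/OX/../OO
ply 2, X at XX/OX/.O/.O | (2,0)=+0→XX/OX/XO/.O*; (3,0)=+0→XX/OX/.O/XO
ply 3, O at XX/OX/XO/.O | (3,0)=+0→XX/OX/XO/OO*
ply 4: XX/OX/XO/OO is terminal +0 (X); from XX/OX/../.O depth 10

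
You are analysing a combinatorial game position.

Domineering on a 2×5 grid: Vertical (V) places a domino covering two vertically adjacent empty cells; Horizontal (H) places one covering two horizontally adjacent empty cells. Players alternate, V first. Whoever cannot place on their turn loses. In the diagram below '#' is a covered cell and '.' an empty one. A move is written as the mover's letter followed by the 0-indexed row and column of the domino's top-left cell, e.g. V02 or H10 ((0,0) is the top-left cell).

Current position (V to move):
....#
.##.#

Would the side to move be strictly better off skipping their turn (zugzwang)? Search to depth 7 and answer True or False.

[....#/.##.#] V move#1: V00:-1/#...#/###.#*, V03:-1/...##/.####
[#...#/###.#] H move#2: H01:-1/###.#/###.#, H02:+1/#.###/###.#*
[#.###/###.#] end (terminal -1, V#3); searched ....#/.##.# to 7
pass branch (H moves first from the same position):
  | [....#/.##.#] H move#1: H00:-1/##..#/.##.#*, H01:-1/.##.#/.##.#, H02:-1/..###/.##.#
  | [##..#/.##.#] V move#2: V03:+1/##.##/.####*
  | [##.##/.####] end (terminal -1, H#3); searched ....#/.##.# to 7
V moving scores -1; V passing scores +1

zugzwang(....#/.##.#, V) = True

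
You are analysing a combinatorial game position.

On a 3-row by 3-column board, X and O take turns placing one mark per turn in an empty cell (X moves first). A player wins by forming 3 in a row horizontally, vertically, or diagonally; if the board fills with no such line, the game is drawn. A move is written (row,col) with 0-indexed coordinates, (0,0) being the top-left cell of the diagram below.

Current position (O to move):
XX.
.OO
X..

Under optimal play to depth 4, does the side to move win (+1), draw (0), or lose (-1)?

p1 O@[XX./.OO/X..]: (0,2)[XXO/.OO/X..]-1 (1,0)[XX./OOO/X..]+1* (2,1)[XX./.OO/XO.]-1 (2,2)[XX./.OO/X.O]-1
p2 X@[XX./OOO/X..] terminal -1; root [XX./.OO/X..] d4

value(XX./.OO/X.., O) = +1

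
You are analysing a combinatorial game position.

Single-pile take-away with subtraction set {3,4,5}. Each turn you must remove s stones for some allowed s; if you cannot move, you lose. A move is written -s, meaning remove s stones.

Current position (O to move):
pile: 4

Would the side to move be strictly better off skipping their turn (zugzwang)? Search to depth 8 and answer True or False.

ply 1, O at 4 | -3=+1→1*; -4=+1→0
ply 2: 1 is terminal -1 (X); from 4 depth 8
suppose O passes — search the same position with X to move:
pass> ply 1, X at 4 | -3=+1→1*; -4=+1→0
pass> ply 2: 1 is terminal -1 (O); from 4 depth 8
for O: play +1, pass -1

zugzwang(4, O) = False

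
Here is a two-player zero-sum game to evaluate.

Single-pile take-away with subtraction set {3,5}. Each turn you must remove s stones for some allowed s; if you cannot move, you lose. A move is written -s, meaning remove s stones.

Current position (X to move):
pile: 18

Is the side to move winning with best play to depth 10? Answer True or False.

ply 1, X at 18 | -3=-1→15*; -5=-1→13
ply 2, O at 15 | -3=-1→12; -5=+1→10*
ply 3, X at 10 | -3=-1→7*; -5=-1→5
ply 4, O at 7 | -3=-1→4; -5=+1→2*
ply 5: 2 is terminal -1 (X); from 18 depth 10

X winning at [18]: False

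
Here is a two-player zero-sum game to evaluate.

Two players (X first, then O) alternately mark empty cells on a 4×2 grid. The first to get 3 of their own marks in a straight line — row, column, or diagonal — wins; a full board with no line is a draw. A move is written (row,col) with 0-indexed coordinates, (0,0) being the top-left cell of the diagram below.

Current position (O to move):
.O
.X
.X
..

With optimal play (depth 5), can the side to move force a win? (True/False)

O winning at [.O/.X/.X/..]: False

[.O/.X/.X/..] O move#1: (0,0):-1/OO/.X/.X/.., (1,0):-1/.O/OX/.X/.., (2,0):-1/.O/.X/OX/.., (3,0):-1/.O/.X/.X/O., (3,1):+0/.O/.X/.X/.O*
[.O/.X/.X/.O] X move#2: (0,0):+0/XO/.X/.X/.O*, (1,0):+0/.O/XX/.X/.O, (2,0):+0/.O/.X/XX/.O, (3,0):+0/.O/.X/.X/XO
[XO/.X/.X/.O] O move#3: (1,0):+0/XO/OX/.X/.O*, (2,0):+0/XO/.X/OX/.O, (3,0):+0/XO/.X/.X/OO
[XO/OX/.X/.O] X move#4: (2,0):+0/XO/OX/XX/.O*, (3,0):+0/XO/OX/.X/XO
[XO/OX/XX/.O] O move#5: (3,0):+0/XO/OX/XX/OO*
[XO/OX/XX/OO] end (terminal +0, X#6); searched .O/.X/.X/.. to 5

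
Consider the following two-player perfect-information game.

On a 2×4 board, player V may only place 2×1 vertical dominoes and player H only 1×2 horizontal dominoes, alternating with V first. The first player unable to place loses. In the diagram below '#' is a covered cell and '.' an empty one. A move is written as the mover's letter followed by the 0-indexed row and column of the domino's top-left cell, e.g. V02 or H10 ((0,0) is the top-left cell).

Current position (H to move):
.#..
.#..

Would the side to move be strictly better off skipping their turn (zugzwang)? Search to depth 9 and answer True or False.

[.#../.#..] H move#1: H02:+1/.###/.#..*, H12:+1/.#../.###
[.###/.#..] V move#2: V00:-1/####/##..*
[####/##..] H move#3: H12:+1/####/####*
[####/####] end (terminal -1, V#4); searched .#../.#.. to 9
pass branch (V moves first from the same position):
  | [.#../.#..] V move#1: V00:-1/##../##.., V02:+1/.##./.##.*, V03:+1/.#.#/.#.#
  | [.##./.##.] end (terminal -1, H#2); searched .#../.#.. to 9
H moving scores +1; H passing scores -1

zugzwang(.#../.#.., H) = False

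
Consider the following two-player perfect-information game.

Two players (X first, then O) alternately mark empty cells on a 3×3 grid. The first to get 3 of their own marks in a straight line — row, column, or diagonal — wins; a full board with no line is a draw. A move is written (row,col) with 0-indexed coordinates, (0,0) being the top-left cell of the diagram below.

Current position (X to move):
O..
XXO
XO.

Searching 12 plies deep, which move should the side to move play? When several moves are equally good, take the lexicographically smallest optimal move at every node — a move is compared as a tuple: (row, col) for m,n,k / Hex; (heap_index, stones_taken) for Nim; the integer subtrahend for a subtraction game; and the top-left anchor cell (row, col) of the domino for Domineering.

X's best at [O../XXO/XO.]: (0,2)

p1 X@[O../XXO/XO.]: (0,1)[OX./XXO/XO.]+0 (0,2)[O.X/XXO/XO.]+1* (2,2)[O../XXO/XOX]+0
p2 O@[O.X/XXO/XO.] terminal -1; root [O../XXO/XO.] d12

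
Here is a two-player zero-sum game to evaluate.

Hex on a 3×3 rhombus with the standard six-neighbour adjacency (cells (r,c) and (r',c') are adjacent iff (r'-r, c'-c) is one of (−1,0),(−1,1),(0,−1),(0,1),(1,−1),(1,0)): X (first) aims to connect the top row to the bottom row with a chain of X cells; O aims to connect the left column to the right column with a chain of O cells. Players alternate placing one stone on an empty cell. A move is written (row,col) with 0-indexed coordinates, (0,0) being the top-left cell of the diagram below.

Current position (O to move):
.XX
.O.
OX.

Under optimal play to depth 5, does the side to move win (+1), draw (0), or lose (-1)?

value(.XX/.O./OX., O) = +1

p1 O@[.XX/.O./OX.]: (0,0)[OXX/.O./OX.]-1 (1,0)[.XX/OO./OX.]-1 (1,2)[.XX/.OO/OX.]+1* (2,2)[.XX/.O./OXO]-1
p2 X@[.XX/.OO/OX.] terminal -1; root [.XX/.O./OX.] d5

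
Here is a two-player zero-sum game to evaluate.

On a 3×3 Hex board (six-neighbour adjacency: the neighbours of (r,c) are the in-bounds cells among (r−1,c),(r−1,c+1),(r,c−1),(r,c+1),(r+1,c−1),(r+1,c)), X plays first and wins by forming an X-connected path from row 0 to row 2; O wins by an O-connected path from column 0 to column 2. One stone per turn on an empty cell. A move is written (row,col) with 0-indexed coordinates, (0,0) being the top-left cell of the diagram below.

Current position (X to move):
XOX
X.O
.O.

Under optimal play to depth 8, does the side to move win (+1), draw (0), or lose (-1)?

value(XOX/X.O/.O., X) = +1

ply 1, X at XOX/X.O/.O. | (1,1)=-1→XOX/XXO/.O.; (2,0)=+1→XOX/X.O/XO.*; (2,2)=-1→XOX/X.O/.OX
ply 2: XOX/X.O/XO. is terminal -1 (O); from XOX/X.O/.O. depth 8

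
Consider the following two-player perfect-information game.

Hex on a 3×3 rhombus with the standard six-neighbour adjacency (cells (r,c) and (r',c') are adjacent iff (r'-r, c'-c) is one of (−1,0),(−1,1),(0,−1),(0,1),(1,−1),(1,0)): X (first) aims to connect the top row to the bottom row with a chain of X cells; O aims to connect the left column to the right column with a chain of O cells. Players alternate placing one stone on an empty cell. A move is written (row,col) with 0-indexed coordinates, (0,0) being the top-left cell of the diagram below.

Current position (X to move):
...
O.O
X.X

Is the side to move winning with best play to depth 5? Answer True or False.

[.../O.O/X.X] X move#1: (0,0):-1/X../O.O/X.X, (0,1):-1/.X./O.O/X.X, (0,2):-1/..X/O.O/X.X, (1,1):+1/.../OXO/X.X*, (2,1):-1/.../O.O/XXX
[.../OXO/X.X] O move#2: (0,0):-1/O../OXO/X.X*, (0,1):-1/.O./OXO/X.X, (0,2):-1/..O/OXO/X.X, (2,1):-1/.../OXO/XOX
[O../OXO/X.X] X move#3: (0,1):+1/OX./OXO/X.X*, (0,2):+1/O.X/OXO/X.X, (2,1):+1/O../OXO/XXX
[OX./OXO/X.X] end (terminal -1, O#4); searched .../O.O/X.X to 5

X winning at [.../O.O/X.X]: True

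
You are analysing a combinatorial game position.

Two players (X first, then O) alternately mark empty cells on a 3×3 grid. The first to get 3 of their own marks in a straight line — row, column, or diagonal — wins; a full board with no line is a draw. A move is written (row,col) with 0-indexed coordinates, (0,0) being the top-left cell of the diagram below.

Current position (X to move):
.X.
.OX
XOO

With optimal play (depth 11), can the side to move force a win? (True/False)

X winning at [.X./.OX/XOO]: True

ply 1, X at .X./.OX/XOO | (0,0)=+1→XX./.OX/XOO*; (0,2)=-1→.XX/.OX/XOO; (1,0)=-1→.X./XOX/XOO
ply 2, O at XX./.OX/XOO | (0,2)=-1→XXO/.OX/XOO*; (1,0)=-1→XX./OOX/XOO
ply 3, X at XXO/.OX/XOO | (1,0)=+1→XXO/XOX/XOO*
ply 4: XXO/XOX/XOO is terminal -1 (O); from .X./.OX/XOO depth 11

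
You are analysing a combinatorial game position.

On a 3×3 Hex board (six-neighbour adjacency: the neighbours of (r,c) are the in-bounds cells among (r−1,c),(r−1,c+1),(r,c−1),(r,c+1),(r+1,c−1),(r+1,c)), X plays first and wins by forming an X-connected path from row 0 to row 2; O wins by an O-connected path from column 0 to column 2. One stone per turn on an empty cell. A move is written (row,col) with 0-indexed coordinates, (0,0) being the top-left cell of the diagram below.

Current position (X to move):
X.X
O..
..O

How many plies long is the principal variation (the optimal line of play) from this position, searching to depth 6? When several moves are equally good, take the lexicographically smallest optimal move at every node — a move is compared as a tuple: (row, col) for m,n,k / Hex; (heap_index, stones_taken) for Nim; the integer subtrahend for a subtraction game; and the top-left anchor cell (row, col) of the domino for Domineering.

PV length from [X.X/O../..O]: 5 plies

p1 X@[X.X/O../..O]: (0,1)[XXX/O../..O]-1 (1,1)[X.X/OX./..O]+1* (1,2)[X.X/O.X/..O]-1 (2,0)[X.X/O../X.O]-1 (2,1)[X.X/O../.XO]+1
p2 O@[X.X/OX./..O]: (0,1)[XOX/OX./..O]-1* (1,2)[X.X/OXO/..O]-1 (2,0)[X.X/OX./O.O]-1 (2,1)[X.X/OX./.OO]-1
p3 X@[XOX/OX./..O]: (1,2)[XOX/OXX/..O]+1* (2,0)[XOX/OX./X.O]+1 (2,1)[XOX/OX./.XO]+1
p4 O@[XOX/OXX/..O]: (2,0)[XOX/OXX/O.O]-1* (2,1)[XOX/OXX/.OO]-1
p5 X@[XOX/OXX/O.O]: (2,1)[XOX/OXX/OXO]+1*
p6 O@[XOX/OXX/OXO] terminal -1; root [X.X/O../..O] d6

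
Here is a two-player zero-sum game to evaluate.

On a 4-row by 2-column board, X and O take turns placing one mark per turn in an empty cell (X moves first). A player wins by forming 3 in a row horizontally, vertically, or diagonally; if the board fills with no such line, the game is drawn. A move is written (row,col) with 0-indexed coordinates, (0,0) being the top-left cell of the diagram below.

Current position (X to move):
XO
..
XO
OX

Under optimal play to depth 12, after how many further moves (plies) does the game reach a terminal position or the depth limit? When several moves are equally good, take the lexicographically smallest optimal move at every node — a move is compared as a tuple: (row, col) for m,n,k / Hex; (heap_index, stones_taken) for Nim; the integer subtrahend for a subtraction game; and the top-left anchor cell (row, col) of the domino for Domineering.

ply 1, X at XO/../XO/OX | (1,0)=+1→XO/X./XO/OX*; (1,1)=+0→XO/.X/XO/OX
ply 2: XO/X./XO/OX is terminal -1 (O); from XO/../XO/OX depth 12

PV length from [XO/../XO/OX]: 1 ply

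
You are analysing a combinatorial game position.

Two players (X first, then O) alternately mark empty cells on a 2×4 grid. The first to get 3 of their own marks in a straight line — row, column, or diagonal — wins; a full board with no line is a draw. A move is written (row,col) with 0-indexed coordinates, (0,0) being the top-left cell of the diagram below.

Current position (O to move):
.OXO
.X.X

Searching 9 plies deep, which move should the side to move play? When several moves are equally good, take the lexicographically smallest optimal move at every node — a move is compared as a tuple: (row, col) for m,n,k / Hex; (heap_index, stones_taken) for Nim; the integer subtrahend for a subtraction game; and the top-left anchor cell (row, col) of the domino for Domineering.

p1 O@[.OXO/.X.X]: (0,0)[OOXO/.X.X]-1 (1,0)[.OXO/OX.X]-1 (1,2)[.OXO/.XOX]+0*
p2 X@[.OXO/.XOX]: (0,0)[XOXO/.XOX]+0* (1,0)[.OXO/XXOX]+0
p3 O@[XOXO/.XOX]: (1,0)[XOXO/OXOX]+0*
p4 X@[XOXO/OXOX] terminal +0; root [.OXO/.X.X] d9

O's best at [.OXO/.X.X]: (1,2)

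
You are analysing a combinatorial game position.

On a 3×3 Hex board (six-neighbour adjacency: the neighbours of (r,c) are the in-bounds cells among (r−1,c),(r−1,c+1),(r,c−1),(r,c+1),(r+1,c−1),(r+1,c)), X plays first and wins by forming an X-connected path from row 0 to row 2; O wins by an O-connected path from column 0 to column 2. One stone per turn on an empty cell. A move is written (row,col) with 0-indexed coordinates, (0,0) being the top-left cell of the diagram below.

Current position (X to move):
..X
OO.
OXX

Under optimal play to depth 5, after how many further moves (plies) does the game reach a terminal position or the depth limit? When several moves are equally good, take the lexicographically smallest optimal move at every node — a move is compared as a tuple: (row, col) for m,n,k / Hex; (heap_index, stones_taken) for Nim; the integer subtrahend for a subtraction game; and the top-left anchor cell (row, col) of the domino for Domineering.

[..X/OO./OXX] X move#1: (0,0):-1/X.X/OO./OXX, (0,1):-1/.XX/OO./OXX, (1,2):+1/..X/OOX/OXX*
[..X/OOX/OXX] end (terminal -1, O#2); searched ..X/OO./OXX to 5

PV length from [..X/OO./OXX]: 1 ply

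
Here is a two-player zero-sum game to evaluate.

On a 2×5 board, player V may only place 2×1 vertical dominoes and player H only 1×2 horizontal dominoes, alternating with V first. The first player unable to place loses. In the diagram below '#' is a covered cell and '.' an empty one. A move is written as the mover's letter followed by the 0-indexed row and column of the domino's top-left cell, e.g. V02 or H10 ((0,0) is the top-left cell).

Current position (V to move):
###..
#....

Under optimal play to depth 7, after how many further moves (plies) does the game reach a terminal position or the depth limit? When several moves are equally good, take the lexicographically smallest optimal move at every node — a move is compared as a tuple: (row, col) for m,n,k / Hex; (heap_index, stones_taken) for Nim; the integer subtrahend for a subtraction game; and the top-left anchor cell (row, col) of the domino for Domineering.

PV length from [###../#....]: 3 plies

[###../#....] V move#1: V03:+1/####./#..#.*, V04:-1/###.#/#...#
[####./#..#.] H move#2: H11:-1/####./####.*
[####./####.] V move#3: V04:+1/#####/#####*
[#####/#####] end (terminal -1, H#4); searched ###../#.... to 7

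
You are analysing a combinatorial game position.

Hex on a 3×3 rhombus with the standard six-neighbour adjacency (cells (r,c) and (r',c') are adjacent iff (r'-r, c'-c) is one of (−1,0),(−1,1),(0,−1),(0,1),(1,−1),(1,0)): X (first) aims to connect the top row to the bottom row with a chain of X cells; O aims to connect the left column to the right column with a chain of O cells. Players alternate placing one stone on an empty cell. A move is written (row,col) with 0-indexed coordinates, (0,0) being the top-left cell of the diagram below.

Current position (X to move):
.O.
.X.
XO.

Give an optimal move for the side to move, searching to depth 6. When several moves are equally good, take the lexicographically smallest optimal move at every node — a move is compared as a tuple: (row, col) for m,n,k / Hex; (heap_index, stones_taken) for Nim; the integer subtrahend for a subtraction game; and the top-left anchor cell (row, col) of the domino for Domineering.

[.O./.X./XO.] X move#1: (0,0):+1/XO./.X./XO.*, (0,2):+1/.OX/.X./XO., (1,0):+1/.O./XX./XO., (1,2):-1/.O./.XX/XO., (2,2):-1/.O./.X./XOX
[XO./.X./XO.] O move#2: (0,2):-1/XOO/.X./XO.*, (1,0):-1/XO./OX./XO., (1,2):-1/XO./.XO/XO., (2,2):-1/XO./.X./XOO
[XOO/.X./XO.] X move#3: (1,0):+1/XOO/XX./XO.*, (1,2):-1/XOO/.XX/XO., (2,2):-1/XOO/.X./XOX
[XOO/XX./XO.] end (terminal -1, O#4); searched .O./.X./XO. to 6

X's best at [.O./.X./XO.]: (0,0)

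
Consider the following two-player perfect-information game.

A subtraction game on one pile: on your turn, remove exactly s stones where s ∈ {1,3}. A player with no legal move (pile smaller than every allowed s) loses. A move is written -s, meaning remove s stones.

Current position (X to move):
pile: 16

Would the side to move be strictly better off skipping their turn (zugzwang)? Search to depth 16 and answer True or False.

zugzwang(16, X) = True

ply 1, X at 16 | -1=-1→15*; -3=-1→13
ply 2, O at 15 | -1=+1→14*; -3=+1→12
ply 3, X at 14 | -1=-1→13*; -3=-1→11
ply 4, O at 13 | -1=+1→12*; -3=+1→10
ply 5, X at 12 | -1=-1→11*; -3=-1→9
ply 6, O at 11 | -1=+1→10*; -3=+1→8
ply 7, X at 10 | -1=-1→9*; -3=-1→7
ply 8, O at 9 | -1=+1→8*; -3=+1→6
ply 9, X at 8 | -1=-1→7*; -3=-1→5
ply 10, O at 7 | -1=+1→6*; -3=+1→4
ply 11, X at 6 | -1=-1→5*; -3=-1→3
ply 12, O at 5 | -1=+1→4*; -3=+1→2
ply 13, X at 4 | -1=-1→3*; -3=-1→1
ply 14, O at 3 | -1=+1→2*; -3=+1→0
ply 15, X at 2 | -1=-1→1*
ply 16, O at 1 | -1=+1→0*
ply 17: 0 is terminal -1 (X); from 16 depth 16
suppose X passes — search the same position with O to move:
pass> ply 1, O at 16 | -1=-1→15*; -3=-1→13
pass> ply 2, X at 15 | -1=+1→14*; -3=+1→12
pass> ply 3, O at 14 | -1=-1→13*; -3=-1→11
pass> ply 4, X at 13 | -1=+1→12*; -3=+1→10
pass> ply 5, O at 12 | -1=-1→11*; -3=-1→9
pass> ply 6, X at 11 | -1=+1→10*; -3=+1→8
pass> ply 7, O at 10 | -1=-1→9*; -3=-1→7
pass> ply 8, X at 9 | -1=+1→8*; -3=+1→6
pass> ply 9, O at 8 | -1=-1→7*; -3=-1→5
pass> ply 10, X at 7 | -1=+1→6*; -3=+1→4
pass> ply 11, O at 6 | -1=-1→5*; -3=-1→3
pass> ply 12, X at 5 | -1=+1→4*; -3=+1→2
pass> ply 13, O at 4 | -1=-1→3*; -3=-1→1
pass> ply 14, X at 3 | -1=+1→2*; -3=+1→0
pass> ply 15, O at 2 | -1=-1→1*
pass> ply 16, X at 1 | -1=+1→0*
pass> ply 17: 0 is terminal -1 (O); from 16 depth 16
for X: play -1, pass +1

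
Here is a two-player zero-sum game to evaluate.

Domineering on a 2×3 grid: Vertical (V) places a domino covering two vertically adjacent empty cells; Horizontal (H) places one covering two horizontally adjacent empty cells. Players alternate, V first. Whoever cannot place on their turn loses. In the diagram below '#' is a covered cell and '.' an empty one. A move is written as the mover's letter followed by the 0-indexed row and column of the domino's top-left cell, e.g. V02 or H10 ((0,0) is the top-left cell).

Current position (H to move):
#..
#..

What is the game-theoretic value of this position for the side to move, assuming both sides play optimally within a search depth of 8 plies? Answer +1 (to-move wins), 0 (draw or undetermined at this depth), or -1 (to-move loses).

value(#../#.., H) = +1

ply 1, H at #../#.. | H01=+1→###/#..*; H11=+1→#../###
ply 2: ###/#.. is terminal -1 (V); from #../#.. depth 8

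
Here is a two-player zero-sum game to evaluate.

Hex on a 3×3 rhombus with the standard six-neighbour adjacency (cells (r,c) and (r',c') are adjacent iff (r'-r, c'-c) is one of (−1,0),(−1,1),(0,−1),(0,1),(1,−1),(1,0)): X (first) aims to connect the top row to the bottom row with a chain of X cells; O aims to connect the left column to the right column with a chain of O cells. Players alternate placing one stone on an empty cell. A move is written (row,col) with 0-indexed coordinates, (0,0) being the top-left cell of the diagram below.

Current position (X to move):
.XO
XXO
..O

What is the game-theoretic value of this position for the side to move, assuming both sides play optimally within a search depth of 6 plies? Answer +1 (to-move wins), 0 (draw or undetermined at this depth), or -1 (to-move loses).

value(.XO/XXO/..O, X) = +1

p1 X@[.XO/XXO/..O]: (0,0)[XXO/XXO/..O]+1* (2,0)[.XO/XXO/X.O]+1 (2,1)[.XO/XXO/.XO]+1
p2 O@[XXO/XXO/..O]: (2,0)[XXO/XXO/O.O]-1* (2,1)[XXO/XXO/.OO]-1
p3 X@[XXO/XXO/O.O]: (2,1)[XXO/XXO/OXO]+1*
p4 O@[XXO/XXO/OXO] terminal -1; root [.XO/XXO/..O] d6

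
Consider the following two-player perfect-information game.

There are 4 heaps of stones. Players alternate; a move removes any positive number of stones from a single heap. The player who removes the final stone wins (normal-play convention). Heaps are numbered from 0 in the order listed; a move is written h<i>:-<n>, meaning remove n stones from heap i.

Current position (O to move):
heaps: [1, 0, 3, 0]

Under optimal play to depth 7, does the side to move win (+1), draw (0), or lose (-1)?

[(1,0,3,0)] O move#1: h0:-1:-1/(0,0,3,0), h2:-1:-1/(1,0,2,0), h2:-2:+1/(1,0,1,0)*, h2:-3:-1/(1,0,0,0)
[(1,0,1,0)] X move#2: h0:-1:-1/(0,0,1,0)*, h2:-1:-1/(1,0,0,0)
[(0,0,1,0)] O move#3: h2:-1:+1/(0,0,0,0)*
[(0,0,0,0)] end (terminal -1, X#4); searched (1,0,3,0) to 7

value((1,0,3,0), O) = +1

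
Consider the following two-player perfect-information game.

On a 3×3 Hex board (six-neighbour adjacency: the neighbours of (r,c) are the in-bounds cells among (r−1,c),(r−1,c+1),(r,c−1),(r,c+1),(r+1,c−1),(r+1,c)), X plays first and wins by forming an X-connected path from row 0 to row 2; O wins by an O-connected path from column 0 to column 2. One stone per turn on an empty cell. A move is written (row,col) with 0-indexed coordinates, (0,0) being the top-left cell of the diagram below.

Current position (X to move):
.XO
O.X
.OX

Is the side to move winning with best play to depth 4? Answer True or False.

p1 X@[.XO/O.X/.OX]: (0,0)[XXO/O.X/.OX]-1 (1,1)[.XO/OXX/.OX]+1* (2,0)[.XO/O.X/XOX]-1
p2 O@[.XO/OXX/.OX] terminal -1; root [.XO/O.X/.OX] d4

X winning at [.XO/O.X/.OX]: True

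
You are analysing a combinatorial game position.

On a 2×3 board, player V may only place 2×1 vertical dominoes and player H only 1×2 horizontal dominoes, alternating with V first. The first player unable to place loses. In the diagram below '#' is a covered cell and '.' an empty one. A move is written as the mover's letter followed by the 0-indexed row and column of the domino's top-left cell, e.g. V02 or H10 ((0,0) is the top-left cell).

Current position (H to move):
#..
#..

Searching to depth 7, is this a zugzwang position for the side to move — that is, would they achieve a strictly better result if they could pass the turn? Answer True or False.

p1 H@[#../#..]: H01[###/#..]+1* H11[#../###]+1
p2 V@[###/#..] terminal -1; root [#../#..] d7
if H skipped the turn, V would face:
~ p1 V@[#../#..]: V01[##./##.]+1* V02[#.#/#.#]+1
~ p2 H@[##./##.] terminal -1; root [#../#..] d7
compare (H): move=+1 vs pass=-1

zugzwang(#../#.., H) = False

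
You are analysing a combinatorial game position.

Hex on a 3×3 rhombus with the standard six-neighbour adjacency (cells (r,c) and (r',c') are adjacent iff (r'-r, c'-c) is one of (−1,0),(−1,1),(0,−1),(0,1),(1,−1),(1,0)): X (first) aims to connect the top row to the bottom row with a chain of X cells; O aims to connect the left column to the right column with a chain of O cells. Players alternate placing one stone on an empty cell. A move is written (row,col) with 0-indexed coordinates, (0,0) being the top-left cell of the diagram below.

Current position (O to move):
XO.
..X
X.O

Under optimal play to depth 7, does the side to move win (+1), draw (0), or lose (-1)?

value(XO./..X/X.O, O) = -1

[XO./..X/X.O] O move#1: (0,2):-1/XOO/..X/X.O*, (1,0):-1/XO./O.X/X.O, (1,1):-1/XO./.OX/X.O, (2,1):-1/XO./..X/XOO
[XOO/..X/X.O] X move#2: (1,0):+1/XOO/X.X/X.O*, (1,1):-1/XOO/.XX/X.O, (2,1):-1/XOO/..X/XXO
[XOO/X.X/X.O] end (terminal -1, O#3); searched XO./..X/X.O to 7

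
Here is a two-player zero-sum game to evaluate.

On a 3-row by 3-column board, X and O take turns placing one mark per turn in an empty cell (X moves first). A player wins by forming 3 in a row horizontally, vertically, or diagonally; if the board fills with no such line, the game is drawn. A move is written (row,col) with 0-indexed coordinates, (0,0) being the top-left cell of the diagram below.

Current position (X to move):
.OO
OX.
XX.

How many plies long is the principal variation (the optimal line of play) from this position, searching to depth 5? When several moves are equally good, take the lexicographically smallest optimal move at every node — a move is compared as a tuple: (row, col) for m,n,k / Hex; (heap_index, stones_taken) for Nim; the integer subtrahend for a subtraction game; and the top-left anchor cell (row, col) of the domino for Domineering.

PV length from [.OO/OX./XX.]: 1 ply

[.OO/OX./XX.] X move#1: (0,0):+0/XOO/OX./XX., (1,2):-1/.OO/OXX/XX., (2,2):+1/.OO/OX./XXX*
[.OO/OX./XXX] end (terminal -1, O#2); searched .OO/OX./XX. to 5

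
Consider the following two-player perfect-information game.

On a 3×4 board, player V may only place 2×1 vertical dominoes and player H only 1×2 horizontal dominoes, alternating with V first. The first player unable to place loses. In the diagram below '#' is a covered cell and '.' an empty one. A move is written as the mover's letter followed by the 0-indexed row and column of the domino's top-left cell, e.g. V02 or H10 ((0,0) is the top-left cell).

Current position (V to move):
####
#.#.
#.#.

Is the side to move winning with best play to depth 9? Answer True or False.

V winning at [####/#.#./#.#.]: True

p1 V@[####/#.#./#.#.]: V11[####/###./###.]+1* V13[####/#.##/#.##]+1
p2 H@[####/###./###.] terminal -1; root [####/#.#./#.#.] d9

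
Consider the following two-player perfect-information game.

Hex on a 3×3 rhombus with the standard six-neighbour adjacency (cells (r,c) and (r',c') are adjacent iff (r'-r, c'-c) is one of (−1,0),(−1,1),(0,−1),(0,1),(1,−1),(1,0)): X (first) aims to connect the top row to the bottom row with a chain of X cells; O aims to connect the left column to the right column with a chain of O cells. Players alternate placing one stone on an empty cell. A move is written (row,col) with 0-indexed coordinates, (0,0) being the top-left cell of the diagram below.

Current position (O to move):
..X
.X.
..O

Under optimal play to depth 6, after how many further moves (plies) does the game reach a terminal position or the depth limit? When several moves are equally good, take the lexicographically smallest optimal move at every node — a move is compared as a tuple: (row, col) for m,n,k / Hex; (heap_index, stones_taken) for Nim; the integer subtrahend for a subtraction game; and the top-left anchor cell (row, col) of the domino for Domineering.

p1 O@[..X/.X./..O]: (0,0)[O.X/.X./..O]-1* (0,1)[.OX/.X./..O]-1 (1,0)[..X/OX./..O]-1 (1,2)[..X/.XO/..O]-1 (2,0)[..X/.X./O.O]-1 (2,1)[..X/.X./.OO]-1
p2 X@[O.X/.X./..O]: (0,1)[OXX/.X./..O]+1* (1,0)[O.X/XX./..O]+1 (1,2)[O.X/.XX/..O]+1 (2,0)[O.X/.X./X.O]+1 (2,1)[O.X/.X./.XO]+1
p3 O@[OXX/.X./..O]: (1,0)[OXX/OX./..O]-1* (1,2)[OXX/.XO/..O]-1 (2,0)[OXX/.X./O.O]-1 (2,1)[OXX/.X./.OO]-1
p4 X@[OXX/OX./..O]: (1,2)[OXX/OXX/..O]+1* (2,0)[OXX/OX./X.O]+1 (2,1)[OXX/OX./.XO]+1
p5 O@[OXX/OXX/..O]: (2,0)[OXX/OXX/O.O]-1* (2,1)[OXX/OXX/.OO]-1
p6 X@[OXX/OXX/O.O]: (2,1)[OXX/OXX/OXO]+1*
p7 O@[OXX/OXX/OXO] terminal -1; root [..X/.X./..O] d6

PV length from [..X/.X./..O]: 6 plies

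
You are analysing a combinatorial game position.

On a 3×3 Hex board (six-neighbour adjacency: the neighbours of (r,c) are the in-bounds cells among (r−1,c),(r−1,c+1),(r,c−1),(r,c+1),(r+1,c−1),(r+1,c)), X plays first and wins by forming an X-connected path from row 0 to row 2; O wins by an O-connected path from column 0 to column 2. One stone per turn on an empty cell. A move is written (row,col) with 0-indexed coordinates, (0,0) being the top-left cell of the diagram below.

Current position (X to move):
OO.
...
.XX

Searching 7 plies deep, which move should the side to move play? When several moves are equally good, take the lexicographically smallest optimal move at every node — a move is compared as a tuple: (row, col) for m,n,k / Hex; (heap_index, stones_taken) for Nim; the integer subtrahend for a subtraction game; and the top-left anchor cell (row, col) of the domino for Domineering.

X's best at [OO./.../.XX]: (0,2)

[OO./.../.XX] X move#1: (0,2):+1/OOX/.../.XX*, (1,0):-1/OO./X../.XX, (1,1):-1/OO./.X./.XX, (1,2):-1/OO./..X/.XX, (2,0):-1/OO./.../XXX
[OOX/.../.XX] O move#2: (1,0):-1/OOX/O../.XX*, (1,1):-1/OOX/.O./.XX, (1,2):-1/OOX/..O/.XX, (2,0):-1/OOX/.../OXX
[OOX/O../.XX] X move#3: (1,1):+1/OOX/OX./.XX*, (1,2):+1/OOX/O.X/.XX, (2,0):+1/OOX/O../XXX
[OOX/OX./.XX] end (terminal -1, O#4); searched OO./.../.XX to 7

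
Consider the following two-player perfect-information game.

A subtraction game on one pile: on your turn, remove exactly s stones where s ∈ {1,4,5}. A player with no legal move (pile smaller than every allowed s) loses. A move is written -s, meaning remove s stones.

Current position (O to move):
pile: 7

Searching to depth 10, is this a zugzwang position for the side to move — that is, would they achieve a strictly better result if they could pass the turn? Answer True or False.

zugzwang(7, O) = False

p1 O@[7]: -1[6]-1 -4[3]-1 -5[2]+1*
p2 X@[2]: -1[1]-1*
p3 O@[1]: -1[0]+1*
p4 X@[0] terminal -1; root [7] d10
pass branch (X moves first from the same position):
  | p1 X@[7]: -1[6]-1 -4[3]-1 -5[2]+1*
  | p2 O@[2]: -1[1]-1*
  | p3 X@[1]: -1[0]+1*
  | p4 O@[0] terminal -1; root [7] d10
O moving scores +1; O passing scores -1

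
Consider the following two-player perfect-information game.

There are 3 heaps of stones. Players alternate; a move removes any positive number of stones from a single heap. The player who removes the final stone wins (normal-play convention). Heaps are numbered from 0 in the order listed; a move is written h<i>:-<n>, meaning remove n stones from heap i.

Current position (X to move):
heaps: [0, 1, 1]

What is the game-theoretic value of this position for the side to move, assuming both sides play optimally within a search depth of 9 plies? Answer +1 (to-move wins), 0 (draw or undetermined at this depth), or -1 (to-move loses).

ply 1, X at (0,1,1) | h1:-1=-1→(0,0,1)*; h2:-1=-1→(0,1,0)
ply 2, O at (0,0,1) | h2:-1=+1→(0,0,0)*
ply 3: (0,0,0) is terminal -1 (X); from (0,1,1) depth 9

value((0,1,1), X) = -1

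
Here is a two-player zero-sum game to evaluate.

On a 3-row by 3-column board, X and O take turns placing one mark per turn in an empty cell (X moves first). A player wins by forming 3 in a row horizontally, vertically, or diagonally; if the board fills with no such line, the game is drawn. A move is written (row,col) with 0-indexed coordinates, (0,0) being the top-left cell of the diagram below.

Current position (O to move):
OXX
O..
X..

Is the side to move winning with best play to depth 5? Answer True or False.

[OXX/O../X..] O move#1: (1,1):+1/OXX/OO./X..*, (1,2):-1/OXX/O.O/X.., (2,1):-1/OXX/O../XO., (2,2):-1/OXX/O../X.O
[OXX/OO./X..] X move#2: (1,2):-1/OXX/OOX/X..*, (2,1):-1/OXX/OO./XX., (2,2):-1/OXX/OO./X.X
[OXX/OOX/X..] O move#3: (2,1):-1/OXX/OOX/XO., (2,2):+1/OXX/OOX/X.O*
[OXX/OOX/X.O] end (terminal -1, X#4); searched OXX/O../X.. to 5

O winning at [OXX/O../X..]: True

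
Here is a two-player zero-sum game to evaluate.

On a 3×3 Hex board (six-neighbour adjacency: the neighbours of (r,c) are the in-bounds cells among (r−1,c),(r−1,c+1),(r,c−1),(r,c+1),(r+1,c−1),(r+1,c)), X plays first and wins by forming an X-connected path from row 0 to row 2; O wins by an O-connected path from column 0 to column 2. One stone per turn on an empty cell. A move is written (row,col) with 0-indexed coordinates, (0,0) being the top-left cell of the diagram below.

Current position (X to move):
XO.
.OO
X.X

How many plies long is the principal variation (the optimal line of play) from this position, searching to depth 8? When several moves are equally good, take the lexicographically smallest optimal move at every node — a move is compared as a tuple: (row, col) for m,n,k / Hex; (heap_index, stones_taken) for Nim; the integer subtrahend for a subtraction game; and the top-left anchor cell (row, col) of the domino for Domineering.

[XO./.OO/X.X] X move#1: (0,2):-1/XOX/.OO/X.X, (1,0):+1/XO./XOO/X.X*, (2,1):-1/XO./.OO/XXX
[XO./XOO/X.X] end (terminal -1, O#2); searched XO./.OO/X.X to 8

PV length from [XO./.OO/X.X]: 1 ply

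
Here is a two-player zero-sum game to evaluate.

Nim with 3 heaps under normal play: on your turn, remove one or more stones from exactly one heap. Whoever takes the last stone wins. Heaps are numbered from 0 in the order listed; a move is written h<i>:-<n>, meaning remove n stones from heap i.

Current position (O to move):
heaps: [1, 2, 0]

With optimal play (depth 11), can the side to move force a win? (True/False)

O winning at [(1,2,0)]: True

[(1,2,0)] O move#1: h0:-1:-1/(0,2,0), h1:-1:+1/(1,1,0)*, h1:-2:-1/(1,0,0)
[(1,1,0)] X move#2: h0:-1:-1/(0,1,0)*, h1:-1:-1/(1,0,0)
[(0,1,0)] O move#3: h1:-1:+1/(0,0,0)*
[(0,0,0)] end (terminal -1, X#4); searched (1,2,0) to 11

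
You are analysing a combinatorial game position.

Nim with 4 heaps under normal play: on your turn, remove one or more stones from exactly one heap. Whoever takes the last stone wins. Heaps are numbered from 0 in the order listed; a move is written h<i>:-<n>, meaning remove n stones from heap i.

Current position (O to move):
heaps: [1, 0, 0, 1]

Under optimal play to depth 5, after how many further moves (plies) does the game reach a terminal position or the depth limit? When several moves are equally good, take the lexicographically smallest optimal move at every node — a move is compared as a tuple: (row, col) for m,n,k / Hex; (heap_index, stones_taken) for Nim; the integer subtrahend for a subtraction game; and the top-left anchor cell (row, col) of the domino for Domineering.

PV length from [(1,0,0,1)]: 2 plies

p1 O@[(1,0,0,1)]: h0:-1[(0,0,0,1)]-1* h3:-1[(1,0,0,0)]-1
p2 X@[(0,0,0,1)]: h3:-1[(0,0,0,0)]+1*
p3 O@[(0,0,0,0)] terminal -1; root [(1,0,0,1)] d5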